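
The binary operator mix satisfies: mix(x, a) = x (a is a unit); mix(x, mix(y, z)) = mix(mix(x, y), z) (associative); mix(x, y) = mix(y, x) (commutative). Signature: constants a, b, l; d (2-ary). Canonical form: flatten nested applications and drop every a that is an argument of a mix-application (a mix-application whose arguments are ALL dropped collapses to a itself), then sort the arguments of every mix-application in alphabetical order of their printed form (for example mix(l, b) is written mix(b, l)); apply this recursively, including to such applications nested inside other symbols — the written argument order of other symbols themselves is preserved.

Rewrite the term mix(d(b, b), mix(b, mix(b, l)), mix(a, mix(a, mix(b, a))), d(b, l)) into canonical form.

Un-nest:  mix(d(b, b), b, b, l, a, a, b, a, d(b, l))
Units out:  drop a (×3)
Sort:  mix(b, b, b, d(b, b), d(b, l), l)

Answer: mix(b, b, b, d(b, b), d(b, l), l)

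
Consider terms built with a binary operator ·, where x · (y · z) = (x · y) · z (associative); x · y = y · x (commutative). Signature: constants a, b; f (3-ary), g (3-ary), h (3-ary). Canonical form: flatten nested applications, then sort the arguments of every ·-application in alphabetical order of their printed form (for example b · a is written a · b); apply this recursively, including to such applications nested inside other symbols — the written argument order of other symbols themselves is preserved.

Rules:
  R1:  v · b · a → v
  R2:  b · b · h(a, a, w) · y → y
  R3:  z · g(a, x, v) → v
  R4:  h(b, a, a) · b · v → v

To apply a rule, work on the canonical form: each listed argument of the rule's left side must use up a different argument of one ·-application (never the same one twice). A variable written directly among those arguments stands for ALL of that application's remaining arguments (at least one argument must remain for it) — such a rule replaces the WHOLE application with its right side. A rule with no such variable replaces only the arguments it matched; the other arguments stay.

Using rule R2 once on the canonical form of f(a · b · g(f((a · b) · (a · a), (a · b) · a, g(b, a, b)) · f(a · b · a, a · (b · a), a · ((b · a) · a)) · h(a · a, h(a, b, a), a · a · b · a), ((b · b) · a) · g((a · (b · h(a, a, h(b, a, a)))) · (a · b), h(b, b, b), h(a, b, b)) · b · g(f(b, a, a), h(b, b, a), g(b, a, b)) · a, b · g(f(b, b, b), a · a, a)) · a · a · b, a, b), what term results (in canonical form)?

Canonical form:  f(a · a · a · b · b · g(f(a · a · a · b, a · a · b, g(b, a, b)) · f(a · a · b, a · a · b, a · a · a · b) · h(a · a, h(a, b, a), a · a · a · b), a · a · b · b · b · g(a · a · b · b · h(a, a, h(b, a, a)), h(b, b, b), h(a, b, b)) · g(f(b, a, a), h(b, b, a), g(b, a, b)), b · g(f(b, b, b), a · a, a)), a, b)
R2 matches:  uses b, b, h(a, a, h(b, a, a));  w := h(b, a, a), y := a · a
The variable takes the whole remainder — replace the entire application.
New term:  f(a · a · a · b · b · g(f(a · a · a · b, a · a · b, g(b, a, b)) · f(a · a · b, a · a · b, a · a · a · b) · h(a · a, h(a, b, a), a · a · a · b), a · a · b · b · b · g(a · a, h(b, b, b), h(a, b, b)) · g(f(b, a, a), h(b, b, a), g(b, a, b)), b · g(f(b, b, b), a · a, a)), a, b)

Answer: f(a · a · a · b · b · g(f(a · a · a · b, a · a · b, g(b, a, b)) · f(a · a · b, a · a · b, a · a · a · b) · h(a · a, h(a, b, a), a · a · a · b), a · a · b · b · b · g(a · a, h(b, b, b), h(a, b, b)) · g(f(b, a, a), h(b, b, a), g(b, a, b)), b · g(f(b, b, b), a · a, a)), a, b)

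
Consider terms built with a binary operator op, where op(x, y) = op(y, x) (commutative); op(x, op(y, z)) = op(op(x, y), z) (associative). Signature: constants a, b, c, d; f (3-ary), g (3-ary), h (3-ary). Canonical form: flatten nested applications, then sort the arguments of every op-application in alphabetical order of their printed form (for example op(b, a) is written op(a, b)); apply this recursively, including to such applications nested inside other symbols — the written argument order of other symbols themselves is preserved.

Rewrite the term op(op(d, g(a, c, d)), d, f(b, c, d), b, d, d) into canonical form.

Answer: op(b, d, d, d, d, f(b, c, d), g(a, c, d))

Derivation:
Merge nested applications:  op(d, g(a, c, d), d, f(b, c, d), b, d, d)
Order the arguments:  op(b, d, d, d, d, f(b, c, d), g(a, c, d))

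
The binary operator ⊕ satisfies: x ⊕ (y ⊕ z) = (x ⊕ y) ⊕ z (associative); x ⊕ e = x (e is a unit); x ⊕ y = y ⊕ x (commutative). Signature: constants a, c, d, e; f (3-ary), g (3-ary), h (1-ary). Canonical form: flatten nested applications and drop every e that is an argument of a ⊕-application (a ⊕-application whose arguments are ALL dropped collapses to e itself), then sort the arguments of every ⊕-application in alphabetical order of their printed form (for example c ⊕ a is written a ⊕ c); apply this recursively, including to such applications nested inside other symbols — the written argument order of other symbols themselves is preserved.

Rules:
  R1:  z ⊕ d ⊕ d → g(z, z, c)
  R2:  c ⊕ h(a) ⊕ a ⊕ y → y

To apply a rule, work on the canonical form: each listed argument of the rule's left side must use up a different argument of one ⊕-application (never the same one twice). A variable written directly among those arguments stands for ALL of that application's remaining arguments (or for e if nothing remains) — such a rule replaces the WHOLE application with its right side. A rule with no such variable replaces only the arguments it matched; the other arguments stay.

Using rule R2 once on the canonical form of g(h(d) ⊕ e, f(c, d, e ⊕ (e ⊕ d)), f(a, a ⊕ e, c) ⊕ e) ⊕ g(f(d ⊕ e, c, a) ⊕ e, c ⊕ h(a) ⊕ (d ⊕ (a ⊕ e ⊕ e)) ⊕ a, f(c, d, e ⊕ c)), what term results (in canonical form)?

Answer: g(f(d, c, a), a ⊕ d, f(c, d, c)) ⊕ g(h(d), f(c, d, d), f(a, a, c))

Derivation:
Canonical form:  g(f(d, c, a), a ⊕ a ⊕ c ⊕ d ⊕ h(a), f(c, d, c)) ⊕ g(h(d), f(c, d, d), f(a, a, c))
R2 matches:  uses a, c, h(a);  y := a ⊕ d
The variable takes the whole remainder — replace the entire application.
Result:  g(f(d, c, a), a ⊕ d, f(c, d, c)) ⊕ g(h(d), f(c, d, d), f(a, a, c))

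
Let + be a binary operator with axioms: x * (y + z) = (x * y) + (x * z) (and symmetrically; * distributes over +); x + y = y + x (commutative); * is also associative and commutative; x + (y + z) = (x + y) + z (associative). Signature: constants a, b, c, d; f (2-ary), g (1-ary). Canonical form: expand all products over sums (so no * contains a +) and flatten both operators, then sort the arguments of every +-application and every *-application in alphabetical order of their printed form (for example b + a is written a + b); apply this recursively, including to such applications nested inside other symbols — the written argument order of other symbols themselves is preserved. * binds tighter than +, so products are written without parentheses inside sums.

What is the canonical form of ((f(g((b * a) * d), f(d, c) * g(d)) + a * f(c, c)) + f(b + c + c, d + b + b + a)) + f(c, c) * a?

Answer: a * f(c, c) + a * f(c, c) + f(b + c + c, a + b + b + d) + f(g(a * b * d), f(d, c) * g(d))

Derivation:
Merge nested applications:  f(g(a * b * d), f(d, c) * g(d)) + a * f(c, c) + f(b + c + c, a + b + b + d) + a * f(c, c)
Sort arguments:  a * f(c, c) + a * f(c, c) + f(b + c + c, a + b + b + d) + f(g(a * b * d), f(d, c) * g(d))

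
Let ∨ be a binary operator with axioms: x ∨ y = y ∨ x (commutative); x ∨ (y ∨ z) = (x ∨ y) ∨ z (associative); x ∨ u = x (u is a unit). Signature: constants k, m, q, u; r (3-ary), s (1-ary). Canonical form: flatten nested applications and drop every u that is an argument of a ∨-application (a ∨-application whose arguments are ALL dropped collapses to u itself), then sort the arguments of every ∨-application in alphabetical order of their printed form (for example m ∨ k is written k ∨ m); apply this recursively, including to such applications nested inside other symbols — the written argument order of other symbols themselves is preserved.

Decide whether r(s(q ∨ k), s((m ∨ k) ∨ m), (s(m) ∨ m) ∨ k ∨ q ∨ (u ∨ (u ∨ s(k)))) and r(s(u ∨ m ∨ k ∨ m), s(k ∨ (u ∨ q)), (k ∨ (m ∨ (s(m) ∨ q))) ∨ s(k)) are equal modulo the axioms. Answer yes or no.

Left:  r(s(q ∨ k), s((m ∨ k) ∨ m), (s(m) ∨ m) ∨ k ∨ q ∨ (u ∨ (u ∨ s(k))))
  Descend into:  (s(m) ∨ m) ∨ k ∨ q ∨ (u ∨ (u ∨ s(k)))
  Merge nested applications:  s(m) ∨ m ∨ k ∨ q ∨ u ∨ u ∨ s(k)
  Units out:  drop u (×2)
  Sort arguments:  k ∨ m ∨ q ∨ s(k) ∨ s(m)
  Put back:  r(s(k ∨ q), s(k ∨ m ∨ m), k ∨ m ∨ q ∨ s(k) ∨ s(m))
Right:  r(s(u ∨ m ∨ k ∨ m), s(k ∨ (u ∨ q)), (k ∨ (m ∨ (s(m) ∨ q))) ∨ s(k))
  Focus inside:  (k ∨ (m ∨ (s(m) ∨ q))) ∨ s(k)
  Un-nest:  k ∨ m ∨ s(m) ∨ q ∨ s(k)
  Sort:  k ∨ m ∨ q ∨ s(k) ∨ s(m)
  Reassemble:  r(s(k ∨ m ∨ m), s(k ∨ q), k ∨ m ∨ q ∨ s(k) ∨ s(m))

Answer: no — r(s(k ∨ q), s(k ∨ m ∨ m), k ∨ m ∨ q ∨ s(k) ∨ s(m)) vs r(s(k ∨ m ∨ m), s(k ∨ q), k ∨ m ∨ q ∨ s(k) ∨ s(m))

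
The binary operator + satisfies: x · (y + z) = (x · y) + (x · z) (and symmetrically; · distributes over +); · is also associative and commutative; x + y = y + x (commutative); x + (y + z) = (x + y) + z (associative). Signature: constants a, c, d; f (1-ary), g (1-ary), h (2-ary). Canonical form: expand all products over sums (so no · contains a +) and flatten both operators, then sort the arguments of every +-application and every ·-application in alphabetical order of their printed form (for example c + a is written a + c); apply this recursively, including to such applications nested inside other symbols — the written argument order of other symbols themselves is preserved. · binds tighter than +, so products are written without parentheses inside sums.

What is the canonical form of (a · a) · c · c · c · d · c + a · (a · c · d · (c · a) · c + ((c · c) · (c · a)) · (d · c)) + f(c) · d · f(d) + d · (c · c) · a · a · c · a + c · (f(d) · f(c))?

Distribute:  a · a · c · c · c · c · d + a · a · a · c · c · c · d + a · a · c · c · c · c · d + d · f(c) · f(d) + a · a · a · c · c · c · d + c · f(c) · f(d)
Sort:  a · a · a · c · c · c · d + a · a · a · c · c · c · d + a · a · c · c · c · c · d + a · a · c · c · c · c · d + c · f(c) · f(d) + d · f(c) · f(d)

Answer: a · a · a · c · c · c · d + a · a · a · c · c · c · d + a · a · c · c · c · c · d + a · a · c · c · c · c · d + c · f(c) · f(d) + d · f(c) · f(d)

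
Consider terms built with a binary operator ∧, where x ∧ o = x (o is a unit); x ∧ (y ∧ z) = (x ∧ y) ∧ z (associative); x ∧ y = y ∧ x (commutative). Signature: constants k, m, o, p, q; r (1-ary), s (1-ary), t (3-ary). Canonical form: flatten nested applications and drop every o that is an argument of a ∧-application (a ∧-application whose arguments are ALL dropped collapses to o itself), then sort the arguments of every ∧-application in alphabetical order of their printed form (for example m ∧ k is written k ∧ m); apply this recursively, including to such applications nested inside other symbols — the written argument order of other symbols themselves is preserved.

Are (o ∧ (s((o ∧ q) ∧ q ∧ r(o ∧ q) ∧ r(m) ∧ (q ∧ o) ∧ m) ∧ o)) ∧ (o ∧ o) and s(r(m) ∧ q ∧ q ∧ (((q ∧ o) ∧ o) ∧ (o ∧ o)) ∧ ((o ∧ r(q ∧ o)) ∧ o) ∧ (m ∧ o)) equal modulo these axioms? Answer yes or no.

Answer: yes — both canonical forms are s(m ∧ q ∧ q ∧ q ∧ r(m) ∧ r(q))

Derivation:
Left:  (o ∧ (s((o ∧ q) ∧ q ∧ r(o ∧ q) ∧ r(m) ∧ (q ∧ o) ∧ m) ∧ o)) ∧ (o ∧ o)
  Flatten:  o ∧ s((o ∧ q) ∧ q ∧ r(o ∧ q) ∧ r(m) ∧ (q ∧ o) ∧ m) ∧ o ∧ o ∧ o
  Simplify inside:  s((o ∧ q) ∧ q ∧ r(o ∧ q) ∧ r(m) ∧ (q ∧ o) ∧ m)  →  s(m ∧ q ∧ q ∧ q ∧ r(m) ∧ r(q))
  Unit:  drop o (×4)
  Sort arguments:  s(m ∧ q ∧ q ∧ q ∧ r(m) ∧ r(q))
Right:  s(r(m) ∧ q ∧ q ∧ (((q ∧ o) ∧ o) ∧ (o ∧ o)) ∧ ((o ∧ r(q ∧ o)) ∧ o) ∧ (m ∧ o))
  Focus inside:  r(m) ∧ q ∧ q ∧ (((q ∧ o) ∧ o) ∧ (o ∧ o)) ∧ ((o ∧ r(q ∧ o)) ∧ o) ∧ (m ∧ o)
  Merge nested applications:  r(m) ∧ q ∧ q ∧ q ∧ o ∧ o ∧ o ∧ o ∧ o ∧ r(q ∧ o) ∧ o ∧ m ∧ o
  Canonicalize subterm:  r(q ∧ o)  →  r(q)
  Units out:  drop o (×7)
  Sort:  m ∧ q ∧ q ∧ q ∧ r(m) ∧ r(q)
  Reassemble:  s(m ∧ q ∧ q ∧ q ∧ r(m) ∧ r(q))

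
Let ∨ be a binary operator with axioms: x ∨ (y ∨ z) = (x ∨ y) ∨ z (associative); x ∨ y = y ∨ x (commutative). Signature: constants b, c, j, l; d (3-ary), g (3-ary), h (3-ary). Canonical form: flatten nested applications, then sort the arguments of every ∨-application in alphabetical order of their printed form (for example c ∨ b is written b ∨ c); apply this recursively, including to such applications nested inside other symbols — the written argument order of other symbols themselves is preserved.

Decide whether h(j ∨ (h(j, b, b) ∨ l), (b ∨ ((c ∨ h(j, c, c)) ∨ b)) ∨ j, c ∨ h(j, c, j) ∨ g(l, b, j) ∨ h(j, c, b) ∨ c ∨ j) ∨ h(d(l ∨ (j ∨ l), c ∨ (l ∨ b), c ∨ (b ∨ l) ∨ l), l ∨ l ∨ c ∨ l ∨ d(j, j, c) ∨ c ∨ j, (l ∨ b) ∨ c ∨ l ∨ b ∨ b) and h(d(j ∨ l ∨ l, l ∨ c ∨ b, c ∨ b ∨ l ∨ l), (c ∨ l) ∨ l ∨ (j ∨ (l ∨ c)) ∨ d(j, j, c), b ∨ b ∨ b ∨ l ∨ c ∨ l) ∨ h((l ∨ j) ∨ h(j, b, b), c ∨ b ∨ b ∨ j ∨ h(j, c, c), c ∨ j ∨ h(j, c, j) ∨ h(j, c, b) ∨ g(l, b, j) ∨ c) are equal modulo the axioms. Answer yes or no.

Left:  h(j ∨ (h(j, b, b) ∨ l), (b ∨ ((c ∨ h(j, c, c)) ∨ b)) ∨ j, c ∨ h(j, c, j) ∨ g(l, b, j) ∨ h(j, c, b) ∨ c ∨ j) ∨ h(d(l ∨ (j ∨ l), c ∨ (l ∨ b), c ∨ (b ∨ l) ∨ l), l ∨ l ∨ c ∨ l ∨ d(j, j, c) ∨ c ∨ j, (l ∨ b) ∨ c ∨ l ∨ b ∨ b)
  Inside:  h(j ∨ (h(j, b, b) ∨ l), (b ∨ ((c ∨ h(j, c, c)) ∨ b)) ∨ j, c ∨ h(j, c, j) ∨ g(l, b, j) ∨ h(j, c, b) ∨ c ∨ j)  →  h(h(j, b, b) ∨ j ∨ l, b ∨ b ∨ c ∨ h(j, c, c) ∨ j, c ∨ c ∨ g(l, b, j) ∨ h(j, c, b) ∨ h(j, c, j) ∨ j)
  Canonicalize subterm:  h(d(l ∨ (j ∨ l), c ∨ (l ∨ b), c ∨ (b ∨ l) ∨ l), l ∨ l ∨ c ∨ l ∨ d(j, j, c) ∨ c ∨ j, (l ∨ b) ∨ c ∨ l ∨ b ∨ b)  →  h(d(j ∨ l ∨ l, b ∨ c ∨ l, b ∨ c ∨ l ∨ l), c ∨ c ∨ d(j, j, c) ∨ j ∨ l ∨ l ∨ l, b ∨ b ∨ b ∨ c ∨ l ∨ l)
  Order the arguments:  h(d(j ∨ l ∨ l, b ∨ c ∨ l, b ∨ c ∨ l ∨ l), c ∨ c ∨ d(j, j, c) ∨ j ∨ l ∨ l ∨ l, b ∨ b ∨ b ∨ c ∨ l ∨ l) ∨ h(h(j, b, b) ∨ j ∨ l, b ∨ b ∨ c ∨ h(j, c, c) ∨ j, c ∨ c ∨ g(l, b, j) ∨ h(j, c, b) ∨ h(j, c, j) ∨ j)
Right:  h(d(j ∨ l ∨ l, l ∨ c ∨ b, c ∨ b ∨ l ∨ l), (c ∨ l) ∨ l ∨ (j ∨ (l ∨ c)) ∨ d(j, j, c), b ∨ b ∨ b ∨ l ∨ c ∨ l) ∨ h((l ∨ j) ∨ h(j, b, b), c ∨ b ∨ b ∨ j ∨ h(j, c, c), c ∨ j ∨ h(j, c, j) ∨ h(j, c, b) ∨ g(l, b, j) ∨ c)
  Simplify inside:  h(d(j ∨ l ∨ l, l ∨ c ∨ b, c ∨ b ∨ l ∨ l), (c ∨ l) ∨ l ∨ (j ∨ (l ∨ c)) ∨ d(j, j, c), b ∨ b ∨ b ∨ l ∨ c ∨ l)  →  h(d(j ∨ l ∨ l, b ∨ c ∨ l, b ∨ c ∨ l ∨ l), c ∨ c ∨ d(j, j, c) ∨ j ∨ l ∨ l ∨ l, b ∨ b ∨ b ∨ c ∨ l ∨ l)
  Canonicalize subterm:  h((l ∨ j) ∨ h(j, b, b), c ∨ b ∨ b ∨ j ∨ h(j, c, c), c ∨ j ∨ h(j, c, j) ∨ h(j, c, b) ∨ g(l, b, j) ∨ c)  →  h(h(j, b, b) ∨ j ∨ l, b ∨ b ∨ c ∨ h(j, c, c) ∨ j, c ∨ c ∨ g(l, b, j) ∨ h(j, c, b) ∨ h(j, c, j) ∨ j)
  Order the arguments:  h(d(j ∨ l ∨ l, b ∨ c ∨ l, b ∨ c ∨ l ∨ l), c ∨ c ∨ d(j, j, c) ∨ j ∨ l ∨ l ∨ l, b ∨ b ∨ b ∨ c ∨ l ∨ l) ∨ h(h(j, b, b) ∨ j ∨ l, b ∨ b ∨ c ∨ h(j, c, c) ∨ j, c ∨ c ∨ g(l, b, j) ∨ h(j, c, b) ∨ h(j, c, j) ∨ j)

Answer: yes — both canonical forms are h(d(j ∨ l ∨ l, b ∨ c ∨ l, b ∨ c ∨ l ∨ l), c ∨ c ∨ d(j, j, c) ∨ j ∨ l ∨ l ∨ l, b ∨ b ∨ b ∨ c ∨ l ∨ l) ∨ h(h(j, b, b) ∨ j ∨ l, b ∨ b ∨ c ∨ h(j, c, c) ∨ j, c ∨ c ∨ g(l, b, j) ∨ h(j, c, b) ∨ h(j, c, j) ∨ j)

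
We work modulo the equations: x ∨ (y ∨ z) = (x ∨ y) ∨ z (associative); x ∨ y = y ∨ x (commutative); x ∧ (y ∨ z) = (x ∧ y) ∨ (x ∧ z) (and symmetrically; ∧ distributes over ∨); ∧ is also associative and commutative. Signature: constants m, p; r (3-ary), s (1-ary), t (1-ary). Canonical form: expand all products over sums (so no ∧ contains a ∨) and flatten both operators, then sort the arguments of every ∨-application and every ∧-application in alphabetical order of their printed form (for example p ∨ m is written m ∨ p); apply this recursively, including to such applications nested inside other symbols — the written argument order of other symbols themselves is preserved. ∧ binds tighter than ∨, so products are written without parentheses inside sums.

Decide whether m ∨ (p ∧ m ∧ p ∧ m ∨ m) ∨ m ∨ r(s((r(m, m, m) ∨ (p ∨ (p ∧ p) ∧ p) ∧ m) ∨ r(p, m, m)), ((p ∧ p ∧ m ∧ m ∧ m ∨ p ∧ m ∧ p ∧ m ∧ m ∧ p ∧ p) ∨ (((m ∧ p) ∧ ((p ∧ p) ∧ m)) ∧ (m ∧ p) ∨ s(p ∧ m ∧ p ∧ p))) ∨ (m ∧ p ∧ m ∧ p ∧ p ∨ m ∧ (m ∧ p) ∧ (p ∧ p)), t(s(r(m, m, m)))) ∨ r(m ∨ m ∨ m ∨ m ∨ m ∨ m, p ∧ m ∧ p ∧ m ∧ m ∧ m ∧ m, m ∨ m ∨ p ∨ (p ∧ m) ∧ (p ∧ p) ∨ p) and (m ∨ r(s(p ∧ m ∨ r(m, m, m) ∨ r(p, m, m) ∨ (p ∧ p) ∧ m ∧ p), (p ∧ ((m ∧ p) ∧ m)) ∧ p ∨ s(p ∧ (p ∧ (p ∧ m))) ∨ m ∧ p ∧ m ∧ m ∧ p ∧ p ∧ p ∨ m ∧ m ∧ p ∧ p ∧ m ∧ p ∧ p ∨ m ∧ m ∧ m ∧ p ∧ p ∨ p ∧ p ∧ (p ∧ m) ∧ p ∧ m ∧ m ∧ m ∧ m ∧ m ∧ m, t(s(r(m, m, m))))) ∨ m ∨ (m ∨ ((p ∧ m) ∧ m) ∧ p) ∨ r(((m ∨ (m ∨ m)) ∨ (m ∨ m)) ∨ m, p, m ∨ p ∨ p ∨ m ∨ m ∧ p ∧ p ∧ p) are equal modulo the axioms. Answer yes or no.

Answer: no — m ∨ m ∨ m ∨ m ∧ m ∧ p ∧ p ∨ r(m ∨ m ∨ m ∨ m ∨ m ∨ m, m ∧ m ∧ m ∧ m ∧ m ∧ p ∧ p, m ∨ m ∨ m ∧ p ∧ p ∧ p ∨ p ∨ p) ∨ r(s(m ∧ p ∨ m ∧ p ∧ p ∧ p ∨ r(m, m, m) ∨ r(p, m, m)), m ∧ m ∧ m ∧ p ∧ p ∨ m ∧ m ∧ m ∧ p ∧ p ∧ p ∧ p ∨ m ∧ m ∧ m ∧ p ∧ p ∧ p ∧ p ∨ m ∧ m ∧ p ∧ p ∧ p ∨ m ∧ m ∧ p ∧ p ∧ p ∨ s(m ∧ p ∧ p ∧ p), t(s(r(m, m, m)))) vs m ∨ m ∨ m ∨ m ∧ m ∧ p ∧ p ∨ r(m ∨ m ∨ m ∨ m ∨ m ∨ m, p, m ∨ m ∨ m ∧ p ∧ p ∧ p ∨ p ∨ p) ∨ r(s(m ∧ p ∨ m ∧ p ∧ p ∧ p ∨ r(m, m, m) ∨ r(p, m, m)), m ∧ m ∧ m ∧ m ∧ m ∧ m ∧ m ∧ p ∧ p ∧ p ∧ p ∨ m ∧ m ∧ m ∧ p ∧ p ∨ m ∧ m ∧ m ∧ p ∧ p ∧ p ∧ p ∨ m ∧ m ∧ m ∧ p ∧ p ∧ p ∧ p ∨ m ∧ m ∧ p ∧ p ∧ p ∨ s(m ∧ p ∧ p ∧ p), t(s(r(m, m, m))))

Derivation:
Left:  m ∨ (p ∧ m ∧ p ∧ m ∨ m) ∨ m ∨ r(s((r(m, m, m) ∨ (p ∨ (p ∧ p) ∧ p) ∧ m) ∨ r(p, m, m)), ((p ∧ p ∧ m ∧ m ∧ m ∨ p ∧ m ∧ p ∧ m ∧ m ∧ p ∧ p) ∨ (((m ∧ p) ∧ ((p ∧ p) ∧ m)) ∧ (m ∧ p) ∨ s(p ∧ m ∧ p ∧ p))) ∨ (m ∧ p ∧ m ∧ p ∧ p ∨ m ∧ (m ∧ p) ∧ (p ∧ p)), t(s(r(m, m, m)))) ∨ r(m ∨ m ∨ m ∨ m ∨ m ∨ m, p ∧ m ∧ p ∧ m ∧ m ∧ m ∧ m, m ∨ m ∨ p ∨ (p ∧ m) ∧ (p ∧ p) ∨ p)
  Distribute:  m ∨ m ∧ m ∧ p ∧ p ∨ m ∨ m ∨ r(s(m ∧ p ∨ m ∧ p ∧ p ∧ p ∨ r(m, m, m) ∨ r(p, m, m)), m ∧ m ∧ m ∧ p ∧ p ∨ m ∧ m ∧ m ∧ p ∧ p ∧ p ∧ p ∨ m ∧ m ∧ m ∧ p ∧ p ∧ p ∧ p ∨ m ∧ m ∧ p ∧ p ∧ p ∨ m ∧ m ∧ p ∧ p ∧ p ∨ s(m ∧ p ∧ p ∧ p), t(s(r(m, m, m)))) ∨ r(m ∨ m ∨ m ∨ m ∨ m ∨ m, m ∧ m ∧ m ∧ m ∧ m ∧ p ∧ p, m ∨ m ∨ m ∧ p ∧ p ∧ p ∨ p ∨ p)
  Sort arguments:  m ∨ m ∨ m ∨ m ∧ m ∧ p ∧ p ∨ r(m ∨ m ∨ m ∨ m ∨ m ∨ m, m ∧ m ∧ m ∧ m ∧ m ∧ p ∧ p, m ∨ m ∨ m ∧ p ∧ p ∧ p ∨ p ∨ p) ∨ r(s(m ∧ p ∨ m ∧ p ∧ p ∧ p ∨ r(m, m, m) ∨ r(p, m, m)), m ∧ m ∧ m ∧ p ∧ p ∨ m ∧ m ∧ m ∧ p ∧ p ∧ p ∧ p ∨ m ∧ m ∧ m ∧ p ∧ p ∧ p ∧ p ∨ m ∧ m ∧ p ∧ p ∧ p ∨ m ∧ m ∧ p ∧ p ∧ p ∨ s(m ∧ p ∧ p ∧ p), t(s(r(m, m, m))))
Right:  (m ∨ r(s(p ∧ m ∨ r(m, m, m) ∨ r(p, m, m) ∨ (p ∧ p) ∧ m ∧ p), (p ∧ ((m ∧ p) ∧ m)) ∧ p ∨ s(p ∧ (p ∧ (p ∧ m))) ∨ m ∧ p ∧ m ∧ m ∧ p ∧ p ∧ p ∨ m ∧ m ∧ p ∧ p ∧ m ∧ p ∧ p ∨ m ∧ m ∧ m ∧ p ∧ p ∨ p ∧ p ∧ (p ∧ m) ∧ p ∧ m ∧ m ∧ m ∧ m ∧ m ∧ m, t(s(r(m, m, m))))) ∨ m ∨ (m ∨ ((p ∧ m) ∧ m) ∧ p) ∨ r(((m ∨ (m ∨ m)) ∨ (m ∨ m)) ∨ m, p, m ∨ p ∨ p ∨ m ∨ m ∧ p ∧ p ∧ p)
  Un-nest:  m ∨ r(s(m ∧ p ∨ m ∧ p ∧ p ∧ p ∨ r(m, m, m) ∨ r(p, m, m)), m ∧ m ∧ m ∧ m ∧ m ∧ m ∧ m ∧ p ∧ p ∧ p ∧ p ∨ m ∧ m ∧ m ∧ p ∧ p ∨ m ∧ m ∧ m ∧ p ∧ p ∧ p ∧ p ∨ m ∧ m ∧ m ∧ p ∧ p ∧ p ∧ p ∨ m ∧ m ∧ p ∧ p ∧ p ∨ s(m ∧ p ∧ p ∧ p), t(s(r(m, m, m)))) ∨ m ∨ m ∨ m ∧ m ∧ p ∧ p ∨ r(m ∨ m ∨ m ∨ m ∨ m ∨ m, p, m ∨ m ∨ m ∧ p ∧ p ∧ p ∨ p ∨ p)
  Sort arguments:  m ∨ m ∨ m ∨ m ∧ m ∧ p ∧ p ∨ r(m ∨ m ∨ m ∨ m ∨ m ∨ m, p, m ∨ m ∨ m ∧ p ∧ p ∧ p ∨ p ∨ p) ∨ r(s(m ∧ p ∨ m ∧ p ∧ p ∧ p ∨ r(m, m, m) ∨ r(p, m, m)), m ∧ m ∧ m ∧ m ∧ m ∧ m ∧ m ∧ p ∧ p ∧ p ∧ p ∨ m ∧ m ∧ m ∧ p ∧ p ∨ m ∧ m ∧ m ∧ p ∧ p ∧ p ∧ p ∨ m ∧ m ∧ m ∧ p ∧ p ∧ p ∧ p ∨ m ∧ m ∧ p ∧ p ∧ p ∨ s(m ∧ p ∧ p ∧ p), t(s(r(m, m, m))))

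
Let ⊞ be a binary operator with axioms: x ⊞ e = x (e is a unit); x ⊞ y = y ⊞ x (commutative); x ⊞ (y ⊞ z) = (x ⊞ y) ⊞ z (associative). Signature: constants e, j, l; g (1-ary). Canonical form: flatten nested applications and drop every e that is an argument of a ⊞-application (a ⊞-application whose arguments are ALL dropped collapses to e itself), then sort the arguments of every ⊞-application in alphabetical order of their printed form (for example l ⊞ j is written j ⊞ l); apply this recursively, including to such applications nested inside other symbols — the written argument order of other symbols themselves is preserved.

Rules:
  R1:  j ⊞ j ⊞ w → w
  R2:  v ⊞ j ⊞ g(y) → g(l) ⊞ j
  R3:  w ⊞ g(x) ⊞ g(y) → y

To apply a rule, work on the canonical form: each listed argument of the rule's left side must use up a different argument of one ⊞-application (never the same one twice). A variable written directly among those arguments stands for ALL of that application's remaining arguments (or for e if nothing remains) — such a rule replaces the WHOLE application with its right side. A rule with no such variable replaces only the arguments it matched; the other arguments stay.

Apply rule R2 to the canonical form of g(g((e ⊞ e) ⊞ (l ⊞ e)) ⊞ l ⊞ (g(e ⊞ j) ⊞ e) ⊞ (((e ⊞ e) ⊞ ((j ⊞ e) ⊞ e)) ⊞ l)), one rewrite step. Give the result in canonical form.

Canonical form:  g(g(j) ⊞ g(l) ⊞ j ⊞ l ⊞ l)
Apply R2:  consuming g(j), j;  v := g(l) ⊞ l ⊞ l, y := j
Every leftover argument binds to the variable; the entire application is replaced.
Result:  g(g(l) ⊞ j)

Answer: g(g(l) ⊞ j)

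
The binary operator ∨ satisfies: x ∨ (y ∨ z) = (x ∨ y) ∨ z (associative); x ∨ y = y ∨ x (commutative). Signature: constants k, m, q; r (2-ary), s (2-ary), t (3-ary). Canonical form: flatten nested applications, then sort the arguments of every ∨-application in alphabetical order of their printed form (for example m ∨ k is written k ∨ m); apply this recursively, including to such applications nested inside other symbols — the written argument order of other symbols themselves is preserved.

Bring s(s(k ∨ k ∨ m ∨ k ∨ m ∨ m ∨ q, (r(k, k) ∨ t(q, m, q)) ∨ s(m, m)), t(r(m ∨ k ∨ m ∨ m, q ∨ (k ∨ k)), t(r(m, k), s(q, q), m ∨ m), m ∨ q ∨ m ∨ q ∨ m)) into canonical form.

Work inside:  (r(k, k) ∨ t(q, m, q)) ∨ s(m, m)
Flatten:  r(k, k) ∨ t(q, m, q) ∨ s(m, m)
Order the arguments:  r(k, k) ∨ s(m, m) ∨ t(q, m, q)
Reassemble:  s(s(k ∨ k ∨ k ∨ m ∨ m ∨ m ∨ q, r(k, k) ∨ s(m, m) ∨ t(q, m, q)), t(r(k ∨ m ∨ m ∨ m, k ∨ k ∨ q), t(r(m, k), s(q, q), m ∨ m), m ∨ m ∨ m ∨ q ∨ q))

Answer: s(s(k ∨ k ∨ k ∨ m ∨ m ∨ m ∨ q, r(k, k) ∨ s(m, m) ∨ t(q, m, q)), t(r(k ∨ m ∨ m ∨ m, k ∨ k ∨ q), t(r(m, k), s(q, q), m ∨ m), m ∨ m ∨ m ∨ q ∨ q))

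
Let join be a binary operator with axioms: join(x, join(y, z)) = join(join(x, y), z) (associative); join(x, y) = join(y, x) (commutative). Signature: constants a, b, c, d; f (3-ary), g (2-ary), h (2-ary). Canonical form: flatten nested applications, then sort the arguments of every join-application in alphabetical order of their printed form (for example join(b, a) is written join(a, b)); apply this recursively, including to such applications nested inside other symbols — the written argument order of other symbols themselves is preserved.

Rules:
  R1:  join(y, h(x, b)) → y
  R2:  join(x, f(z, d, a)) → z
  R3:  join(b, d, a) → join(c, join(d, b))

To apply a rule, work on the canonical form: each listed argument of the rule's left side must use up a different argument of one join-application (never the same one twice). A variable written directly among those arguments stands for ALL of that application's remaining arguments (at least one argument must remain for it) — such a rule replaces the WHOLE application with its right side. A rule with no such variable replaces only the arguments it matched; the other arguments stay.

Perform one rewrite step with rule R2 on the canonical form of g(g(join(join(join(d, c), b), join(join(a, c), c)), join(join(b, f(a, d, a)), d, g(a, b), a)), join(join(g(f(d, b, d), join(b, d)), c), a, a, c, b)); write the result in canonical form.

Answer: g(g(join(a, b, c, c, c, d), a), join(a, a, b, c, c, g(f(d, b, d), join(b, d))))

Derivation:
Canonical form:  g(g(join(a, b, c, c, c, d), join(a, b, d, f(a, d, a), g(a, b))), join(a, a, b, c, c, g(f(d, b, d), join(b, d))))
R2 matches:  uses f(a, d, a);  x := join(a, b, d, g(a, b)), z := a
The variable takes the whole remainder — replace the entire application.
Result:  g(g(join(a, b, c, c, c, d), a), join(a, a, b, c, c, g(f(d, b, d), join(b, d))))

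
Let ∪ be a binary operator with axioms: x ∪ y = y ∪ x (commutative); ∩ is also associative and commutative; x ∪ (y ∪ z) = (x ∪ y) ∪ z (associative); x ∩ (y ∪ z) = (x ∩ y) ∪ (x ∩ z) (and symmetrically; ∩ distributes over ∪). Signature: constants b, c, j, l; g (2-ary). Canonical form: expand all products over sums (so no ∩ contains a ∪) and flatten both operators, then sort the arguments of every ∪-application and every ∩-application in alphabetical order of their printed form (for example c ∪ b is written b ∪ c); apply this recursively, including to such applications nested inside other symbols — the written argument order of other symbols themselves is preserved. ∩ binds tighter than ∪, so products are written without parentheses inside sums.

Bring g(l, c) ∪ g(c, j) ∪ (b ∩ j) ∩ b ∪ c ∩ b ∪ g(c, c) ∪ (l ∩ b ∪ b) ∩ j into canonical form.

Expand:  g(l, c) ∪ g(c, j) ∪ b ∩ b ∩ j ∪ b ∩ c ∪ g(c, c) ∪ b ∩ j ∩ l ∪ b ∩ j
Order the arguments:  b ∩ b ∩ j ∪ b ∩ c ∪ b ∩ j ∪ b ∩ j ∩ l ∪ g(c, c) ∪ g(c, j) ∪ g(l, c)

Answer: b ∩ b ∩ j ∪ b ∩ c ∪ b ∩ j ∪ b ∩ j ∩ l ∪ g(c, c) ∪ g(c, j) ∪ g(l, c)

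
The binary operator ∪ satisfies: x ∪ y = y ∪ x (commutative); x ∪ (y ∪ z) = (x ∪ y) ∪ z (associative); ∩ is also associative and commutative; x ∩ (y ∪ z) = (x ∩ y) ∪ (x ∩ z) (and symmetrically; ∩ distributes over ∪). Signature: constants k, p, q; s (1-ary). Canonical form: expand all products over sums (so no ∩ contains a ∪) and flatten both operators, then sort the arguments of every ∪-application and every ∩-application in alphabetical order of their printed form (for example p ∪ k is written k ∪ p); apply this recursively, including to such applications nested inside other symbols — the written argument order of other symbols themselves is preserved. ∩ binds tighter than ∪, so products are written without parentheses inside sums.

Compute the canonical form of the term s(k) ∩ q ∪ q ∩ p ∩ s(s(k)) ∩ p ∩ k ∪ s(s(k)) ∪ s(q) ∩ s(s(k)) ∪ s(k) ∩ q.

Answer: k ∩ p ∩ p ∩ q ∩ s(s(k)) ∪ q ∩ s(k) ∪ q ∩ s(k) ∪ s(q) ∩ s(s(k)) ∪ s(s(k))

Derivation:
Flatten:  q ∩ s(k) ∪ k ∩ p ∩ p ∩ q ∩ s(s(k)) ∪ s(s(k)) ∪ s(q) ∩ s(s(k)) ∪ q ∩ s(k)
Sort:  k ∩ p ∩ p ∩ q ∩ s(s(k)) ∪ q ∩ s(k) ∪ q ∩ s(k) ∪ s(q) ∩ s(s(k)) ∪ s(s(k))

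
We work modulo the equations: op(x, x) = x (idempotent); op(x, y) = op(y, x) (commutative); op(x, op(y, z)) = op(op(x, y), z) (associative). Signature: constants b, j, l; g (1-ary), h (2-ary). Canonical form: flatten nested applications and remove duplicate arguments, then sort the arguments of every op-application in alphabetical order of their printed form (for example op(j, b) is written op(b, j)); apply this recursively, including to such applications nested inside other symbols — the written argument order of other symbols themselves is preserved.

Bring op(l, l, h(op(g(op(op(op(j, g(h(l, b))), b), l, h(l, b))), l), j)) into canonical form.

Simplify inside:  h(op(g(op(op(op(j, g(h(l, b))), b), l, h(l, b))), l), j)  →  h(op(g(op(b, g(h(l, b)), h(l, b), j, l)), l), j)
Drop duplicates:  drop duplicate l
Sort arguments:  op(h(op(g(op(b, g(h(l, b)), h(l, b), j, l)), l), j), l)

Answer: op(h(op(g(op(b, g(h(l, b)), h(l, b), j, l)), l), j), l)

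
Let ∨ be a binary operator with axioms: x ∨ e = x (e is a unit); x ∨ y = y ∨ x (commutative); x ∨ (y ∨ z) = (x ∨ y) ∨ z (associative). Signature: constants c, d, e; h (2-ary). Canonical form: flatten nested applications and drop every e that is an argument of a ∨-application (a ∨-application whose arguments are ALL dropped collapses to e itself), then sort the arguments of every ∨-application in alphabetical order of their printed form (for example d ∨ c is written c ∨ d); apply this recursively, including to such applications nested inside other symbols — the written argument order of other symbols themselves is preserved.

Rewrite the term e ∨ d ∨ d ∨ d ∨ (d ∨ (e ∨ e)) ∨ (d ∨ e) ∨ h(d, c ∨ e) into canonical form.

Un-nest:  e ∨ d ∨ d ∨ d ∨ d ∨ e ∨ e ∨ d ∨ e ∨ h(d, c ∨ e)
Canonicalize subterm:  h(d, c ∨ e)  →  h(d, c)
Drop the unit:  drop e (×4)
Sort:  d ∨ d ∨ d ∨ d ∨ d ∨ h(d, c)

Answer: d ∨ d ∨ d ∨ d ∨ d ∨ h(d, c)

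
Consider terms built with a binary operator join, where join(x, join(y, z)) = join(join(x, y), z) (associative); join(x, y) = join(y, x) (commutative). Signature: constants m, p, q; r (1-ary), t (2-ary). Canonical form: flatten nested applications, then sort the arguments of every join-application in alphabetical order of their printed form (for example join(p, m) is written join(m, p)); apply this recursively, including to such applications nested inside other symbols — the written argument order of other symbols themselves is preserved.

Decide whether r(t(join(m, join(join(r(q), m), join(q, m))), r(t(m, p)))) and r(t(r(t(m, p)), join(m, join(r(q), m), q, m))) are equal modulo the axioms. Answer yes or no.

Left:  r(t(join(m, join(join(r(q), m), join(q, m))), r(t(m, p))))
  Descend into:  join(m, join(join(r(q), m), join(q, m)))
  Un-nest:  join(m, r(q), m, q, m)
  Sort:  join(m, m, m, q, r(q))
  Rebuild:  r(t(join(m, m, m, q, r(q)), r(t(m, p))))
Right:  r(t(r(t(m, p)), join(m, join(r(q), m), q, m)))
  Focus inside:  join(m, join(r(q), m), q, m)
  Merge nested applications:  join(m, r(q), m, q, m)
  Order the arguments:  join(m, m, m, q, r(q))
  Rebuild:  r(t(r(t(m, p)), join(m, m, m, q, r(q))))

Answer: no — r(t(join(m, m, m, q, r(q)), r(t(m, p)))) vs r(t(r(t(m, p)), join(m, m, m, q, r(q))))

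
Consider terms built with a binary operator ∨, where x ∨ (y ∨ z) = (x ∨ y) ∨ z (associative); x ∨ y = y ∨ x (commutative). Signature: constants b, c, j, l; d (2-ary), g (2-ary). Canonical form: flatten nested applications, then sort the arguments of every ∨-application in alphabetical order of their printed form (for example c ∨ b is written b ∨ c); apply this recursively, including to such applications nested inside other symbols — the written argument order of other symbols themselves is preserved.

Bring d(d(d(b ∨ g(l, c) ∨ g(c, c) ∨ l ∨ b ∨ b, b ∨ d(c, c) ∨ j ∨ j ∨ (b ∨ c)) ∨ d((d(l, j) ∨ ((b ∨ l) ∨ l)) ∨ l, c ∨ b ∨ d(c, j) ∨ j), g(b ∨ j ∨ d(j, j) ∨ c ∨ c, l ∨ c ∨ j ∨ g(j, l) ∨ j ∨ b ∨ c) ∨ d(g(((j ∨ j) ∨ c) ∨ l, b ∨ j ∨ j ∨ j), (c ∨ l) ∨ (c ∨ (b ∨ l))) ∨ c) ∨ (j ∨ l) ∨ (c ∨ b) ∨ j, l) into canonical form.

Answer: d(b ∨ c ∨ d(d(b ∨ b ∨ b ∨ g(c, c) ∨ g(l, c) ∨ l, b ∨ b ∨ c ∨ d(c, c) ∨ j ∨ j) ∨ d(b ∨ d(l, j) ∨ l ∨ l ∨ l, b ∨ c ∨ d(c, j) ∨ j), c ∨ d(g(c ∨ j ∨ j ∨ l, b ∨ j ∨ j ∨ j), b ∨ c ∨ c ∨ l ∨ l) ∨ g(b ∨ c ∨ c ∨ d(j, j) ∨ j, b ∨ c ∨ c ∨ g(j, l) ∨ j ∨ j ∨ l)) ∨ j ∨ j ∨ l, l)

Derivation:
Descend into:  d(d(b ∨ g(l, c) ∨ g(c, c) ∨ l ∨ b ∨ b, b ∨ d(c, c) ∨ j ∨ j ∨ (b ∨ c)) ∨ d((d(l, j) ∨ ((b ∨ l) ∨ l)) ∨ l, c ∨ b ∨ d(c, j) ∨ j), g(b ∨ j ∨ d(j, j) ∨ c ∨ c, l ∨ c ∨ j ∨ g(j, l) ∨ j ∨ b ∨ c) ∨ d(g(((j ∨ j) ∨ c) ∨ l, b ∨ j ∨ j ∨ j), (c ∨ l) ∨ (c ∨ (b ∨ l))) ∨ c) ∨ (j ∨ l) ∨ (c ∨ b) ∨ j
Flatten:  d(d(b ∨ g(l, c) ∨ g(c, c) ∨ l ∨ b ∨ b, b ∨ d(c, c) ∨ j ∨ j ∨ (b ∨ c)) ∨ d((d(l, j) ∨ ((b ∨ l) ∨ l)) ∨ l, c ∨ b ∨ d(c, j) ∨ j), g(b ∨ j ∨ d(j, j) ∨ c ∨ c, l ∨ c ∨ j ∨ g(j, l) ∨ j ∨ b ∨ c) ∨ d(g(((j ∨ j) ∨ c) ∨ l, b ∨ j ∨ j ∨ j), (c ∨ l) ∨ (c ∨ (b ∨ l))) ∨ c) ∨ j ∨ l ∨ c ∨ b ∨ j
Simplify inside:  d(d(b ∨ g(l, c) ∨ g(c, c) ∨ l ∨ b ∨ b, b ∨ d(c, c) ∨ j ∨ j ∨ (b ∨ c)) ∨ d((d(l, j) ∨ ((b ∨ l) ∨ l)) ∨ l, c ∨ b ∨ d(c, j) ∨ j), g(b ∨ j ∨ d(j, j) ∨ c ∨ c, l ∨ c ∨ j ∨ g(j, l) ∨ j ∨ b ∨ c) ∨ d(g(((j ∨ j) ∨ c) ∨ l, b ∨ j ∨ j ∨ j), (c ∨ l) ∨ (c ∨ (b ∨ l))) ∨ c)  →  d(d(b ∨ b ∨ b ∨ g(c, c) ∨ g(l, c) ∨ l, b ∨ b ∨ c ∨ d(c, c) ∨ j ∨ j) ∨ d(b ∨ d(l, j) ∨ l ∨ l ∨ l, b ∨ c ∨ d(c, j) ∨ j), c ∨ d(g(c ∨ j ∨ j ∨ l, b ∨ j ∨ j ∨ j), b ∨ c ∨ c ∨ l ∨ l) ∨ g(b ∨ c ∨ c ∨ d(j, j) ∨ j, b ∨ c ∨ c ∨ g(j, l) ∨ j ∨ j ∨ l))
Sort:  b ∨ c ∨ d(d(b ∨ b ∨ b ∨ g(c, c) ∨ g(l, c) ∨ l, b ∨ b ∨ c ∨ d(c, c) ∨ j ∨ j) ∨ d(b ∨ d(l, j) ∨ l ∨ l ∨ l, b ∨ c ∨ d(c, j) ∨ j), c ∨ d(g(c ∨ j ∨ j ∨ l, b ∨ j ∨ j ∨ j), b ∨ c ∨ c ∨ l ∨ l) ∨ g(b ∨ c ∨ c ∨ d(j, j) ∨ j, b ∨ c ∨ c ∨ g(j, l) ∨ j ∨ j ∨ l)) ∨ j ∨ j ∨ l
Put back:  d(b ∨ c ∨ d(d(b ∨ b ∨ b ∨ g(c, c) ∨ g(l, c) ∨ l, b ∨ b ∨ c ∨ d(c, c) ∨ j ∨ j) ∨ d(b ∨ d(l, j) ∨ l ∨ l ∨ l, b ∨ c ∨ d(c, j) ∨ j), c ∨ d(g(c ∨ j ∨ j ∨ l, b ∨ j ∨ j ∨ j), b ∨ c ∨ c ∨ l ∨ l) ∨ g(b ∨ c ∨ c ∨ d(j, j) ∨ j, b ∨ c ∨ c ∨ g(j, l) ∨ j ∨ j ∨ l)) ∨ j ∨ j ∨ l, l)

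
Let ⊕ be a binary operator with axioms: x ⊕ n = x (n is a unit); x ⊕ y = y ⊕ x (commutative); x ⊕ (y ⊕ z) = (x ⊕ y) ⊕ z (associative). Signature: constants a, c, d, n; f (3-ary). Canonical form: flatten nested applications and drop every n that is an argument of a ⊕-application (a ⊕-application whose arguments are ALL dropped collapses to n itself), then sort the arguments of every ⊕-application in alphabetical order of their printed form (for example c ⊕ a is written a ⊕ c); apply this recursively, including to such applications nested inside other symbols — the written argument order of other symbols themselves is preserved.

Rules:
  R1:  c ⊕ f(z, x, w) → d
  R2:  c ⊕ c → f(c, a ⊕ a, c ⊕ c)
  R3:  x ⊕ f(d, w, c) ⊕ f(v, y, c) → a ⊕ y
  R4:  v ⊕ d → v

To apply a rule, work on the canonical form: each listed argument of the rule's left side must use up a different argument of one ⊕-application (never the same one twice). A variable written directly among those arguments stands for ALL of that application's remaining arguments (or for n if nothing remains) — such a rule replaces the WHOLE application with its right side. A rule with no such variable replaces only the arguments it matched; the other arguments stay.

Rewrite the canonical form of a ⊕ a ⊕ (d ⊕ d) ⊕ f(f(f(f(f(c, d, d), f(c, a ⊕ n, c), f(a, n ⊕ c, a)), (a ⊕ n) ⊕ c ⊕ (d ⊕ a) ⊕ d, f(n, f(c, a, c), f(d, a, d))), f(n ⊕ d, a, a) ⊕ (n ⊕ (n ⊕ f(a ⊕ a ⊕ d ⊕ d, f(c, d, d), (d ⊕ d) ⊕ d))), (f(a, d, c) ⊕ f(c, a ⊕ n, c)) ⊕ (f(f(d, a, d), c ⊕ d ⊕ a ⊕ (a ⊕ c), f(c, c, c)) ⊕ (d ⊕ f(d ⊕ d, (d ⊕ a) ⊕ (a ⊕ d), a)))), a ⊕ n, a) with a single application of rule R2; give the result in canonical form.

Canonical form:  a ⊕ a ⊕ d ⊕ d ⊕ f(f(f(f(f(c, d, d), f(c, a, c), f(a, c, a)), a ⊕ a ⊕ c ⊕ d ⊕ d, f(n, f(c, a, c), f(d, a, d))), f(a ⊕ a ⊕ d ⊕ d, f(c, d, d), d ⊕ d ⊕ d) ⊕ f(d, a, a), d ⊕ f(a, d, c) ⊕ f(c, a, c) ⊕ f(d ⊕ d, a ⊕ a ⊕ d ⊕ d, a) ⊕ f(f(d, a, d), a ⊕ a ⊕ c ⊕ c ⊕ d, f(c, c, c))), a, a)
Match R2:  consume c, c
Giving:  a ⊕ a ⊕ d ⊕ d ⊕ f(f(f(f(f(c, d, d), f(c, a, c), f(a, c, a)), a ⊕ a ⊕ c ⊕ d ⊕ d, f(n, f(c, a, c), f(d, a, d))), f(a ⊕ a ⊕ d ⊕ d, f(c, d, d), d ⊕ d ⊕ d) ⊕ f(d, a, a), d ⊕ f(a, d, c) ⊕ f(c, a, c) ⊕ f(d ⊕ d, a ⊕ a ⊕ d ⊕ d, a) ⊕ f(f(d, a, d), a ⊕ a ⊕ d ⊕ f(c, a ⊕ a, c ⊕ c), f(c, c, c))), a, a)

Answer: a ⊕ a ⊕ d ⊕ d ⊕ f(f(f(f(f(c, d, d), f(c, a, c), f(a, c, a)), a ⊕ a ⊕ c ⊕ d ⊕ d, f(n, f(c, a, c), f(d, a, d))), f(a ⊕ a ⊕ d ⊕ d, f(c, d, d), d ⊕ d ⊕ d) ⊕ f(d, a, a), d ⊕ f(a, d, c) ⊕ f(c, a, c) ⊕ f(d ⊕ d, a ⊕ a ⊕ d ⊕ d, a) ⊕ f(f(d, a, d), a ⊕ a ⊕ d ⊕ f(c, a ⊕ a, c ⊕ c), f(c, c, c))), a, a)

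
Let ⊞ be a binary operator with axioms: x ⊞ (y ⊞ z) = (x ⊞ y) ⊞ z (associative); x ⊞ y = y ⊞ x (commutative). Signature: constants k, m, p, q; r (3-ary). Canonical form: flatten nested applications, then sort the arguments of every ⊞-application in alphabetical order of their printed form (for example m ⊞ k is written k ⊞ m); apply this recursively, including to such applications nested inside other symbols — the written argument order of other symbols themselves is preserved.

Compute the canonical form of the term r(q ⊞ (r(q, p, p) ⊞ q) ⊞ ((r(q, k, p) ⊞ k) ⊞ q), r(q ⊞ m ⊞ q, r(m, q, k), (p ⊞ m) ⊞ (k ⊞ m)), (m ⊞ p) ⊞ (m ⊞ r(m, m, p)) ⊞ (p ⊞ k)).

Answer: r(k ⊞ q ⊞ q ⊞ q ⊞ r(q, k, p) ⊞ r(q, p, p), r(m ⊞ q ⊞ q, r(m, q, k), k ⊞ m ⊞ m ⊞ p), k ⊞ m ⊞ m ⊞ p ⊞ p ⊞ r(m, m, p))

Derivation:
Work inside:  q ⊞ (r(q, p, p) ⊞ q) ⊞ ((r(q, k, p) ⊞ k) ⊞ q)
Merge nested applications:  q ⊞ r(q, p, p) ⊞ q ⊞ r(q, k, p) ⊞ k ⊞ q
Order the arguments:  k ⊞ q ⊞ q ⊞ q ⊞ r(q, k, p) ⊞ r(q, p, p)
Reassemble:  r(k ⊞ q ⊞ q ⊞ q ⊞ r(q, k, p) ⊞ r(q, p, p), r(m ⊞ q ⊞ q, r(m, q, k), k ⊞ m ⊞ m ⊞ p), k ⊞ m ⊞ m ⊞ p ⊞ p ⊞ r(m, m, p))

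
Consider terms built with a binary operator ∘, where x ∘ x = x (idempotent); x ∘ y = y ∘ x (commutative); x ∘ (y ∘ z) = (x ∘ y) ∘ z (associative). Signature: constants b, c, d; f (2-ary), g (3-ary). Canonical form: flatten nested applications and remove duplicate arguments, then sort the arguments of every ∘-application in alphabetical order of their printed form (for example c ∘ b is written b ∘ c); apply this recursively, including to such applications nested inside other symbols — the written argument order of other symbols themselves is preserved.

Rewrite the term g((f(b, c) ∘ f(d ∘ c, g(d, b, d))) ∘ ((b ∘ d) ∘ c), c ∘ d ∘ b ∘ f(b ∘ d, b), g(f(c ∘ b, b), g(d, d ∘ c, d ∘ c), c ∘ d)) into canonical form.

Answer: g(b ∘ c ∘ d ∘ f(b, c) ∘ f(c ∘ d, g(d, b, d)), b ∘ c ∘ d ∘ f(b ∘ d, b), g(f(b ∘ c, b), g(d, c ∘ d, c ∘ d), c ∘ d))

Derivation:
Work inside:  (f(b, c) ∘ f(d ∘ c, g(d, b, d))) ∘ ((b ∘ d) ∘ c)
Flatten:  f(b, c) ∘ f(d ∘ c, g(d, b, d)) ∘ b ∘ d ∘ c
Simplify inside:  f(d ∘ c, g(d, b, d))  →  f(c ∘ d, g(d, b, d))
Order the arguments:  b ∘ c ∘ d ∘ f(b, c) ∘ f(c ∘ d, g(d, b, d))
Rebuild:  g(b ∘ c ∘ d ∘ f(b, c) ∘ f(c ∘ d, g(d, b, d)), b ∘ c ∘ d ∘ f(b ∘ d, b), g(f(b ∘ c, b), g(d, c ∘ d, c ∘ d), c ∘ d))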